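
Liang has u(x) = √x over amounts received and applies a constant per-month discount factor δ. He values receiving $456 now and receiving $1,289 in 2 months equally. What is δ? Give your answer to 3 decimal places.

The payoff in 2 months is discounted by δ^2, so u(456) = δ^2·u(1289) and δ^2 = u(456)/u(1289).
Since u(x) = √x, δ^2 = √(456/1289) = 0.59478.
So δ = 0.59478^(1/2) ≈ 0.771.

δ ≈ 0.771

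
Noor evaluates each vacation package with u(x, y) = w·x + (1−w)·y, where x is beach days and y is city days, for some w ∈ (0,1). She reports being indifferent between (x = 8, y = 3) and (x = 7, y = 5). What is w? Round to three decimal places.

w = 0.667

u(8,3) = u(7,5) means w·8 + (1−w)·3 = w·7 + (1−w)·5.
w·(8−7) = (1−w)·(5−3), i.e. w·1 = (1−w)·2.
The marginal rate of substitution is 2/1, so w = 2/(1+2) = 0.667.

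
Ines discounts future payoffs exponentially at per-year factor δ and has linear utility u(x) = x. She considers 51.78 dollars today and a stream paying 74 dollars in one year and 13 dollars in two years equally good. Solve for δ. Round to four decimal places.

Equating present values: 51.78 = 74δ + 13δ².
So 13δ² + 74δ − 51.78 = 0.
The positive root is δ = [−74 + √(74² + 4·13·51.78)] / (2·13) = (−74 + 90.380)/26 ≈ 0.6300.

δ ≈ 0.6300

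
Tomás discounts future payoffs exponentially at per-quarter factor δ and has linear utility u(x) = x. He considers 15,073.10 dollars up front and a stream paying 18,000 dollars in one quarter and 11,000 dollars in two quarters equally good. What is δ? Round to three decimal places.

Present value of the stream is 18000·δ + 11000·δ². Indifference gives 18000δ + 11000δ² = 15073.10.
So 11000δ² + 18000δ − 15073.10 = 0.
The positive root is δ = [−18000 + √(18000² + 4·11000·15073.10)] / (2·11000) = (−18000 + 31420.000)/22000 ≈ 0.610.

δ ≈ 0.610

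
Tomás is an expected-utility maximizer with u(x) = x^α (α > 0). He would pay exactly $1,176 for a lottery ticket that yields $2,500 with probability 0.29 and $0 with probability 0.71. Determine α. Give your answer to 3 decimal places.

The lottery's expected utility is 0.29·u(2500) + 0.71·u(0) = 0.29·2500^α (since u(0) = 0 for α > 0).
Setting u(1176) equal to that: 1176^α = 0.29·2500^α ⇒ (1176/2500)^α = 0.29.
Take logs: α = ln 0.29 / ln(1176/2500) ≈ 1.64137.

α ≈ 1.641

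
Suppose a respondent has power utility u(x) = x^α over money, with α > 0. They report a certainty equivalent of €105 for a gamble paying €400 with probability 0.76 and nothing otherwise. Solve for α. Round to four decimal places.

Since u(0) = 0, the lottery's EU is 0.76·400^α.
Indifference: 105^α = 0.76·400^α, so (105/400)^α = 0.76.
Taking logs: α·ln(105/400) = ln(0.76), so α = -0.2744368 / -1.3375042 ≈ 0.2052.

α ≈ 0.2052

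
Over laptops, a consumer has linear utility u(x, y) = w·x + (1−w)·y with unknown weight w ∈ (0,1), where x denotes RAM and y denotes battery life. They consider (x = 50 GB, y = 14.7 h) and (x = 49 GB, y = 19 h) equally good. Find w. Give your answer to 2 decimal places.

u(50,14.7) = u(49,19) means w·50 + (1−w)·14.7 = w·49 + (1−w)·19.
w·(50−49) = (1−w)·(19−14.7), i.e. w·1 = (1−w)·4.3.
The marginal rate of substitution is 4.3/1, so w = 4.3/(1+4.3) = 0.81.

w = 0.81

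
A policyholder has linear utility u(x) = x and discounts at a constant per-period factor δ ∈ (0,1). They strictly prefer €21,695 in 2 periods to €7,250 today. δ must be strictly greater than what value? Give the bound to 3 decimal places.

δ > 0.578

The preference means 7250 < δ^2·21695.
Hence δ^2 > 7250/21695 = 0.33418, and x ↦ x^(1/2) is increasing on (0,∞).
δ > (7250/21695)^(1/2) ≈ 0.578.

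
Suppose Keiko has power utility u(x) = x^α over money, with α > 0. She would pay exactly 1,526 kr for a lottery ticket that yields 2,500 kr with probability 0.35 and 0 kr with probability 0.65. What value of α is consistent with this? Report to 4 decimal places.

α ≈ 2.1267

Since u(0) = 0, the lottery's EU is 0.35·2500^α.
Equating: 1526^α = 0.35·2500^α, i.e. 0.6104^α = 0.35.
α = ln(0.35) / ln(1526/2500) = -1.0498221/-0.4936408 ≈ 2.1267.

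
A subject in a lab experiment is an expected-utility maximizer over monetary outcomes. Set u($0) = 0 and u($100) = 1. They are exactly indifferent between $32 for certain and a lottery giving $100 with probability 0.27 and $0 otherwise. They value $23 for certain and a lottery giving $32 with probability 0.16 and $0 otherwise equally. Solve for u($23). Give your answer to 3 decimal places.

0.043

From the first indifference, u($32) = 0.27·u($100) + 0.73·u($0) = 0.27·1 + 0.73·0 = 0.27.
Then u($23) = 0.16·u($32) + 0.84·u($0) = 0.16·0.27 + 0.84·0.00 = 0.0432.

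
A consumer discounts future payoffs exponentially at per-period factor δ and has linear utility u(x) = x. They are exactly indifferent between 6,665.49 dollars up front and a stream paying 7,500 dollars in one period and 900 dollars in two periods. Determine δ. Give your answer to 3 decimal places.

δ ≈ 0.810

Present value of the stream is 7500·δ + 900·δ². Indifference gives 7500δ + 900δ² = 6665.49.
That is, 900δ² + 7500δ − 6665.49 = 0, a quadratic in δ.
By the quadratic formula (taking the positive root), δ = (−7500 + √80245764.00) / 1800 ≈ 0.810.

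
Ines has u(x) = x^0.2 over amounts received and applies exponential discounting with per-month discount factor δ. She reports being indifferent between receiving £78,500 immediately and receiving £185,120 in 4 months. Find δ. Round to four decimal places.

Indifference means u(78500) = δ^4 · u(185120), so δ^4 = u(78500)/u(185120).
With u(x) = x^0.2: δ^4 = 78500^0.2/185120^0.2 = (78500/185120)^0.2 = 0.84233.
Taking the 4th root: δ = 0.84233^(1/4) ≈ 0.9580.

δ ≈ 0.9580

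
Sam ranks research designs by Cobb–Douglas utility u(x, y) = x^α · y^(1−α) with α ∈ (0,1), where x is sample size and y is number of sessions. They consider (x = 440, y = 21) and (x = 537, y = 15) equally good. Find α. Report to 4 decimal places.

The Cobb–Douglas utilities coincide, so 440^α·21^(1−α) = 537^α·15^(1−α).
Taking logs: α·ln 440 + (1−α)·ln 21 = α·ln 537 + (1−α)·ln 15, i.e. α·-0.1992234 = (1−α)·-0.3364722.
So α/(1−α) = (-0.3364722)/(-0.1992234) = 1.6889191, and α = 1.6889191/2.6889191 ≈ 0.6281.

α ≈ 0.6281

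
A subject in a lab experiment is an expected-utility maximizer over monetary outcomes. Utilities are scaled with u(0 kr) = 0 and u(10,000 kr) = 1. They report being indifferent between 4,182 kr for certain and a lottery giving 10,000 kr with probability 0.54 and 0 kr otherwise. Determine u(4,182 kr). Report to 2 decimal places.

u(4,182 kr) equals the lottery's expected utility: 0.54·1 + 0.46·0 = 0.54.

0.54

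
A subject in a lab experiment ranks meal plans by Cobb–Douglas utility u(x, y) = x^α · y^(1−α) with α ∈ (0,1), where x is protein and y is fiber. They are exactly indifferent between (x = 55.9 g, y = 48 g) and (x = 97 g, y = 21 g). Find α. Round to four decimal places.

Indifference: 55.9^α · 48^(1−α) = 97^α · 21^(1−α).
(55.9/97)^α = (21/48)^(1−α); take logs: α·ln(55.9/97) = (1−α)·ln(21/48), i.e. α·-0.5511466 = (1−α)·-0.8266786.
With A = -0.5511466 and B = -0.8266786: α·A = (1−α)·B, so α = B/(A+B) = -0.8266786/-1.3778252 ≈ 0.6000.

α ≈ 0.6000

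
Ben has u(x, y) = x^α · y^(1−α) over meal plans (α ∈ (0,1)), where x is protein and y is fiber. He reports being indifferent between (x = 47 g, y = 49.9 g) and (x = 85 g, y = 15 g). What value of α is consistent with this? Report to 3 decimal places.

α ≈ 0.670

Set the two utilities equal: 47^α·49.9^(1−α) = 85^α·15^(1−α).
Rearrange to (47/85)^α = (15/49.9)^(1−α) and take logs: α·-0.592504 = (1−α)·-1.201971.
With A = -0.592504 and B = -1.201971: α·A = (1−α)·B, so α = B/(A+B) = -1.201971/-1.794475 ≈ 0.670.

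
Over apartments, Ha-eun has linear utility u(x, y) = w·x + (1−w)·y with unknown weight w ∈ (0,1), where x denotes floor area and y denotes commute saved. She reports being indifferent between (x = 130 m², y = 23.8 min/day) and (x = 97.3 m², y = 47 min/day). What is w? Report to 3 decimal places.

w = 0.415

Indifference: w·130 + (1−w)·23.8 = w·97.3 + (1−w)·47.
Rearranging, 32.7·w − 23.2·(1−w) = 0.
The marginal rate of substitution is 23.2/32.7, so w = 23.2/(32.7+23.2) = 0.415.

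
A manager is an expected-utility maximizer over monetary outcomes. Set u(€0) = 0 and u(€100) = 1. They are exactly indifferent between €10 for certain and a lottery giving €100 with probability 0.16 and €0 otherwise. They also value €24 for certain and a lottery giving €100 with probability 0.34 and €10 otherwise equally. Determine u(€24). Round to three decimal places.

From the first indifference, u(€10) = 0.16·u(€100) + 0.84·u(€0) = 0.16·1 + 0.84·0 = 0.16.
Then u(€24) = 0.34·u(€100) + 0.66·u(€10) = 0.34·1.00 + 0.66·0.16 = 0.4456.

0.446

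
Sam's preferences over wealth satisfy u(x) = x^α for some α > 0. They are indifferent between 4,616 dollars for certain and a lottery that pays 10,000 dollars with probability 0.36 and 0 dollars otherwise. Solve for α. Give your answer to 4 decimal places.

α ≈ 1.3216

Since u(0) = 0, the lottery's EU is 0.36·10000^α.
Indifference: 4616^α = 0.36·10000^α, so (4616/10000)^α = 0.36.
Taking logs: α·ln(4616/10000) = ln(0.36), so α = -1.0216512 / -0.7730566 ≈ 1.3216.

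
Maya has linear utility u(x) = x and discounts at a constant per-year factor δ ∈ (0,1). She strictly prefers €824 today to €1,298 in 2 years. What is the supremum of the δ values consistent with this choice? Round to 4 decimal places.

The preference means 824 > δ^2·1298.
Hence δ^2 < 824/1298 = 0.63482, and x ↦ x^(1/2) is increasing on (0,∞).
δ < (824/1298)^(1/2) ≈ 0.7968.

δ < 0.7968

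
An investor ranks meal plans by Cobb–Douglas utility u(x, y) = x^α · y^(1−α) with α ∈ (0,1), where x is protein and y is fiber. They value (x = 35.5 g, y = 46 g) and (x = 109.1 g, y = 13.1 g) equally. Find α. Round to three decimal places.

α ≈ 0.528

The Cobb–Douglas utilities coincide, so 35.5^α·46^(1−α) = 109.1^α·13.1^(1−α).
Taking logs: α·ln 35.5 + (1−α)·ln 46 = α·ln 109.1 + (1−α)·ln 13.1, i.e. α·-1.122732 = (1−α)·-1.256029.
Thus α·(-2.378761) = -1.256029, so α = -1.256029/-2.378761 ≈ 0.528.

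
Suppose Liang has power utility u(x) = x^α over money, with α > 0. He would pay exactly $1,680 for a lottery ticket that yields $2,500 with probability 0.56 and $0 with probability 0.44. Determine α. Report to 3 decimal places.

α ≈ 1.459

EU(lottery) = 0.56·2500^α + 0.44·0 = 0.56·2500^α.
Setting u(1680) equal to that: 1680^α = 0.56·2500^α ⇒ (1680/2500)^α = 0.56.
α = ln(0.56) / ln(1680/2500) = -0.579818/-0.397497 ≈ 1.459.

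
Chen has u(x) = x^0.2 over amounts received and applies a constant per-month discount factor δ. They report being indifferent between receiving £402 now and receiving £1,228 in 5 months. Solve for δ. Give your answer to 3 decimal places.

δ ≈ 0.956

Indifference means u(402) = δ^5 · u(1228), so δ^5 = u(402)/u(1228).
With u(x) = x^0.2: δ^5 = 402^0.2/1228^0.2 = (402/1228)^0.2 = 0.79984.
Hence δ = (0.79984)^(1/5) = 0.95632.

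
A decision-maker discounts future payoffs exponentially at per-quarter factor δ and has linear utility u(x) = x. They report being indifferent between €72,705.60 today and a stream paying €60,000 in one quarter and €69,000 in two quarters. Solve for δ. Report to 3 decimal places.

The stream is worth 60000δ + 69000δ² today, so 60000δ + 69000δ² = 72705.60.
That is, 69000δ² + 60000δ − 72705.60 = 0, a quadratic in δ.
δ = (−60000 + √(60000² + 4·69000·72705.60)) / (2·69000) = (−60000 + √23666745600.00) / 138000 ≈ 0.680.

δ ≈ 0.680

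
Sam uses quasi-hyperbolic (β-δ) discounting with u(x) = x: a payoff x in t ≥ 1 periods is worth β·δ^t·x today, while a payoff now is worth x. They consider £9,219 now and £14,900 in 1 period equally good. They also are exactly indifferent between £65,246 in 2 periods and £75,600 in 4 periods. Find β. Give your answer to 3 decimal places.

From the later pair, β·δ^2·65246 = β·δ^4·75600; dividing through, δ^2 = 65246/75600 = 0.86304, so δ = 0.92900.
Substituting δ into 9219 = β·δ·14900: β = 9219/(13842.111) ≈ 0.666.

β ≈ 0.666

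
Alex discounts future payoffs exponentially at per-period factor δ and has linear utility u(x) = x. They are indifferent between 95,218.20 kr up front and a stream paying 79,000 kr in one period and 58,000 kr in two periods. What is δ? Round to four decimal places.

δ ≈ 0.7700

Present value of the stream is 79000·δ + 58000·δ². Indifference gives 79000δ + 58000δ² = 95218.20.
So 58000δ² + 79000δ − 95218.20 = 0.
By the quadratic formula (taking the positive root), δ = (−79000 + √28331622400.00) / 116000 ≈ 0.7700.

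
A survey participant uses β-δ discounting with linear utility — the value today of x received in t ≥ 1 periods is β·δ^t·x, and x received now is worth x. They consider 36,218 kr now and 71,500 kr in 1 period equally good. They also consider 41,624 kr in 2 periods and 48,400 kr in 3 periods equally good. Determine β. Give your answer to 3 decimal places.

β ≈ 0.589

From the later pair, β·δ^2·41624 = β·δ^3·48400; dividing through, δ = 41624/48400 = 0.86000.
Now use the now-vs-future pair: 36218 = β·δ·71500 gives β = 36218/(0.86000·71500) ≈ 0.589.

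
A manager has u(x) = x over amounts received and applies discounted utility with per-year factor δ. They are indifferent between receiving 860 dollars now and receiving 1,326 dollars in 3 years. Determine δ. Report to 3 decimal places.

Indifference means u(860) = δ^3 · u(1326), so δ^3 = u(860)/u(1326).
With u(x) = x: δ^3 = 860/1326 = 0.64857.
Taking the cube root: δ = 0.64857^(1/3) ≈ 0.866.

δ ≈ 0.866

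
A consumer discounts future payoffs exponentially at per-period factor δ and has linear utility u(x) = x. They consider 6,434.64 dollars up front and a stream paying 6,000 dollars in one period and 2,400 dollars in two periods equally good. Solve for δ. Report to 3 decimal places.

δ ≈ 0.810

The stream is worth 6000δ + 2400δ² today, so 6000δ + 2400δ² = 6434.64.
Rearranged: 2400δ² + 6000δ − 6434.64 = 0.
δ = (−6000 + √(6000² + 4·2400·6434.64)) / (2·2400) = (−6000 + √97772544.00) / 4800 ≈ 0.810.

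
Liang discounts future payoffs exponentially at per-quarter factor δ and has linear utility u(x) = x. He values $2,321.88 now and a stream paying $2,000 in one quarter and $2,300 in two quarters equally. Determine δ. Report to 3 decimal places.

δ ≈ 0.660

The stream is worth 2000δ + 2300δ² today, so 2000δ + 2300δ² = 2321.88.
Rearranged: 2300δ² + 2000δ − 2321.88 = 0.
The positive root is δ = [−2000 + √(2000² + 4·2300·2321.88)] / (2·2300) = (−2000 + 5036.000)/4600 ≈ 0.660.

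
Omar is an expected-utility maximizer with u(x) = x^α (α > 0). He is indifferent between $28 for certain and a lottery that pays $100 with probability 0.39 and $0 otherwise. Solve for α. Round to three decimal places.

Since u(0) = 0, the lottery's EU is 0.39·100^α.
Indifference: 28^α = 0.39·100^α, so (28/100)^α = 0.39.
Taking logs: α·ln(28/100) = ln(0.39), so α = -0.941609 / -1.272966 ≈ 0.740.

α ≈ 0.740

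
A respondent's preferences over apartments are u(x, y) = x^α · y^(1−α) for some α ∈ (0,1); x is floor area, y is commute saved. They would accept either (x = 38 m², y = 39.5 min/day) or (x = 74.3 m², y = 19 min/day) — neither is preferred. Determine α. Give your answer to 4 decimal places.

α ≈ 0.5219

The Cobb–Douglas utilities coincide, so 38^α·39.5^(1−α) = 74.3^α·19^(1−α).
Rearrange to (38/74.3)^α = (19/39.5)^(1−α) and take logs: α·-0.6705248 = (1−α)·-0.7318617.
With A = -0.6705248 and B = -0.7318617: α·A = (1−α)·B, so α = B/(A+B) = -0.7318617/-1.4023865 ≈ 0.5219.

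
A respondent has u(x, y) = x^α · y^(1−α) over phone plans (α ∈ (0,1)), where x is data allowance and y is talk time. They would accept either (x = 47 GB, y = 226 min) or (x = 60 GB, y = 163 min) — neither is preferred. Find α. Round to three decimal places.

The Cobb–Douglas utilities coincide, so 47^α·226^(1−α) = 60^α·163^(1−α).
Rearrange to (47/60)^α = (163/226)^(1−α) and take logs: α·-0.244197 = (1−α)·-0.326785.
So α/(1−α) = (-0.326785)/(-0.244197) = 1.338202, and α = 1.338202/2.338202 ≈ 0.572.

α ≈ 0.572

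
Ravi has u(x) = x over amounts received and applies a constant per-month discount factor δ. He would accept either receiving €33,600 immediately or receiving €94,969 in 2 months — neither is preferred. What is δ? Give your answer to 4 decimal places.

The payoff in 2 months is discounted by δ^2, so u(33600) = δ^2·u(94969) and δ^2 = u(33600)/u(94969).
With u(x) = x: δ^2 = 33600/94969 = 0.35380.
Hence δ = (0.35380)^(1/2) = 0.594811.

δ ≈ 0.5948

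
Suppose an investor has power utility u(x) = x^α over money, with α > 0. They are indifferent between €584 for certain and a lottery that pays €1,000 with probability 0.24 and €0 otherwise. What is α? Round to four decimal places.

EU(lottery) = 0.24·1000^α + 0.76·0 = 0.24·1000^α.
Equating: 584^α = 0.24·1000^α, i.e. 0.5840^α = 0.24.
α = ln(0.24) / ln(584/1000) = -1.4271164/-0.5378543 ≈ 2.6534.

α ≈ 2.6534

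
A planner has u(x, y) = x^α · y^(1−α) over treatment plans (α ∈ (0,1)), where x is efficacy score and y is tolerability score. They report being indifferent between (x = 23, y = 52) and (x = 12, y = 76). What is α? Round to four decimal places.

α ≈ 0.3684

Set the two utilities equal: 23^α·52^(1−α) = 12^α·76^(1−α).
Taking logs: α·ln 23 + (1−α)·ln 52 = α·ln 12 + (1−α)·ln 76, i.e. α·0.6505876 = (1−α)·0.3794896.
Thus α·(1.0300772) = 0.3794896, so α = 0.3794896/1.0300772 ≈ 0.3684.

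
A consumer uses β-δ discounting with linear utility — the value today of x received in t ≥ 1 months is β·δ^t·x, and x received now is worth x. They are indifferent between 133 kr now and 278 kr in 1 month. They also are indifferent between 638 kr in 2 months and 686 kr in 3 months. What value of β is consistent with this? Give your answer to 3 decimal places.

From the later pair, β·δ^2·638 = β·δ^3·686; dividing through, δ = 638/686 = 0.93003.
Substituting δ into 133 = β·δ·278: β = 133/(258.548) ≈ 0.514.

β ≈ 0.514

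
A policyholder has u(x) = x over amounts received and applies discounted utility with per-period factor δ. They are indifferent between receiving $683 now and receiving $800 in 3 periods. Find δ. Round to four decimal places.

δ ≈ 0.9487

Indifference means u(683) = δ^3 · u(800), so δ^3 = u(683)/u(800).
With u(x) = x: δ^3 = 683/800 = 0.85375.
Hence δ = (0.85375)^(1/3) = 0.948659.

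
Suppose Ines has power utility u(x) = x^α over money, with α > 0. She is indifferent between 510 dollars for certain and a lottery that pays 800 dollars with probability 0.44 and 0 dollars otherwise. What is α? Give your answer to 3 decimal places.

α ≈ 1.824

EU(lottery) = 0.44·800^α + 0.56·0 = 0.44·800^α.
Setting u(510) equal to that: 510^α = 0.44·800^α ⇒ (510/800)^α = 0.44.
Taking logs: α·ln(510/800) = ln(0.44), so α = -0.820981 / -0.450201 ≈ 1.824.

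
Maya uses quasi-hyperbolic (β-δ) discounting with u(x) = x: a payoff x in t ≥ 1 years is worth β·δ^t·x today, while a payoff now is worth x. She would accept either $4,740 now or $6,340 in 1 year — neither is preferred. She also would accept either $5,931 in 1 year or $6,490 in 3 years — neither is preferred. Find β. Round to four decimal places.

From the later pair, β·δ^1·5931 = β·δ^3·6490; dividing through, δ^2 = 5931/6490 = 0.91387, so δ = 0.95596.
The first indifference: 4740 = β·δ·6340, so β = 4740/(δ·6340) = 4740/(0.95596·6340) ≈ 0.7821.

β ≈ 0.7821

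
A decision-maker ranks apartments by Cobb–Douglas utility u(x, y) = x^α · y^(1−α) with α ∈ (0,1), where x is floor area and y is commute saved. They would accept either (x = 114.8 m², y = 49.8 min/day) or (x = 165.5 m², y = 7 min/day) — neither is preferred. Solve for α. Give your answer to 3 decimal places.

α ≈ 0.843

Set the two utilities equal: 114.8^α·49.8^(1−α) = 165.5^α·7^(1−α).
Rearrange to (114.8/165.5)^α = (7/49.8)^(1−α) and take logs: α·-0.365780 = (1−α)·-1.962105.
So α/(1−α) = (-1.962105)/(-0.365780) = 5.364167, and α = 5.364167/6.364167 ≈ 0.843.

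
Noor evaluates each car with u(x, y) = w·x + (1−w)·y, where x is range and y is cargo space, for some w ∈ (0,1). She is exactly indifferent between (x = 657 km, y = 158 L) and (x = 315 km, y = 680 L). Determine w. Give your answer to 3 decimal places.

w = 0.604

u(657,158) = u(315,680) means w·657 + (1−w)·158 = w·315 + (1−w)·680.
Rearranging, 342·w − 522·(1−w) = 0.
So w/(1−w) = 522/342 = 1.5263, giving w = 522/(342+522) = 0.604.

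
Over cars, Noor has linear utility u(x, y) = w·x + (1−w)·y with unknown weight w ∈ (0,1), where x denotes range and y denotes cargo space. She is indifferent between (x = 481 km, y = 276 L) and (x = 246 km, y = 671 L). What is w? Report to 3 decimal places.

Equating utilities: w·481 + (1−w)·276 = w·246 + (1−w)·671.
Collecting terms: w·235 = (1−w)·395.
So w/(1−w) = 395/235 = 1.6809, giving w = 395/(235+395) = 0.627.

w = 0.627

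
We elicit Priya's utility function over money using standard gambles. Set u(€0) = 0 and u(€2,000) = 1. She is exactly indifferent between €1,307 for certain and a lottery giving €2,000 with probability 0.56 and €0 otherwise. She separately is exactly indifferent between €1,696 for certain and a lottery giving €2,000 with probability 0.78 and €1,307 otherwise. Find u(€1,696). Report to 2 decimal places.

0.90

First, u(€1,307) = 0.56·u(€2,000) + 0.44·u(€0) = 0.56.
The second indifference gives u(€1,696) = 0.78·u(€2,000) + 0.22·u(€1,307) = 0.78·1.00 + 0.22·0.56 = 0.9032.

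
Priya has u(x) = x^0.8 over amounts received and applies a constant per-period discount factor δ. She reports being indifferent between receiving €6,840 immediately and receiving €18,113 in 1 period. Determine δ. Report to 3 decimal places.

Indifference means u(6840) = δ · u(18113), so δ = u(6840)/u(18113).
Since u(x) = x^0.8, δ = (6840/18113)^0.8 = 0.37763^0.8 = 0.45883.

δ ≈ 0.459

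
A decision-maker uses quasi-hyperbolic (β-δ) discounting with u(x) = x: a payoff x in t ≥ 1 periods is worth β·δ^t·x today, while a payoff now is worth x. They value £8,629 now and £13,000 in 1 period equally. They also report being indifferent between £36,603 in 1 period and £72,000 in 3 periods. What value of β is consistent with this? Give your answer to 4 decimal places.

β ≈ 0.9309

From the later pair, β·δ^1·36603 = β·δ^3·72000; dividing through, δ^2 = 36603/72000 = 0.50838, so δ = 0.71300.
Now use the now-vs-future pair: 8629 = β·δ·13000 gives β = 8629/(0.71300·13000) ≈ 0.9309.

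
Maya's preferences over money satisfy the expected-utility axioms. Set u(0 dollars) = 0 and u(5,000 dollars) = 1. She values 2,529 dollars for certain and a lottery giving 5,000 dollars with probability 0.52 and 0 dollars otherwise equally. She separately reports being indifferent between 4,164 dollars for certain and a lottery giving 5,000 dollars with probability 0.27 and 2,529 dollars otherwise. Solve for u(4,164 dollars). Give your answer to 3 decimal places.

First, u(2,529 dollars) = 0.52·u(5,000 dollars) + 0.48·u(0 dollars) = 0.52.
Chaining: u(4,164 dollars) = 0.27·1.00 + 0.73·0.52 = 0.6496.

0.650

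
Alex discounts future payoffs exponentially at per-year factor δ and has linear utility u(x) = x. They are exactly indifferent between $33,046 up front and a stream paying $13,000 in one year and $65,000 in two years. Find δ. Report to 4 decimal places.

Present value of the stream is 13000·δ + 65000·δ². Indifference gives 13000δ + 65000δ² = 33046.
Rearranged: 65000δ² + 13000δ − 33046 = 0.
δ = (−13000 + √(13000² + 4·65000·33046)) / (2·65000) = (−13000 + √8760960000.00) / 130000 ≈ 0.6200.

δ ≈ 0.6200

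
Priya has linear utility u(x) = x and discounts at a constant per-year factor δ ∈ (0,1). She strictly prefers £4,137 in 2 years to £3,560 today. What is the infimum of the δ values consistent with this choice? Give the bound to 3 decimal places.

δ > 0.928

Under u(x) = x this choice says 3560 < δ^2·4137.
Dividing by 4137: δ^2 > 0.86053. Both sides are positive, so the square root keeps the direction.
δ > 0.86053^(1/2) = 0.928.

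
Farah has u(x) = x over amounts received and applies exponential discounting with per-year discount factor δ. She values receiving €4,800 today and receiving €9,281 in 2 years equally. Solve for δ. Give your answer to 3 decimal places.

δ ≈ 0.719

The payoff in 2 years is discounted by δ^2, so u(4800) = δ^2·u(9281) and δ^2 = u(4800)/u(9281).
With u(x) = x: δ^2 = 4800/9281 = 0.51719.
So δ = 0.51719^(1/2) ≈ 0.719.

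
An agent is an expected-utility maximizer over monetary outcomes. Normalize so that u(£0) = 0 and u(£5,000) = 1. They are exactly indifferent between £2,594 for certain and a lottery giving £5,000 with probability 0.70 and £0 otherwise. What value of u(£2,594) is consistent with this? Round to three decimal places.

u(£2,594) equals the lottery's expected utility: 0.70·1 + 0.30·0 = 0.70.

0.700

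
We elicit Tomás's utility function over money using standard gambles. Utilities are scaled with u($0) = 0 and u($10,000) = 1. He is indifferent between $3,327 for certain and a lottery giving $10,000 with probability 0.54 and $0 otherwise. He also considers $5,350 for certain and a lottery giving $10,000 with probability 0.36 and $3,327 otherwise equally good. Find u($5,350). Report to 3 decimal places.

The first gamble pins u($3,327): it must equal 0.54·1 + 0.46·0 = 0.54.
Then u($5,350) = 0.36·u($10,000) + 0.64·u($3,327) = 0.36·1.00 + 0.64·0.54 = 0.7056.

0.706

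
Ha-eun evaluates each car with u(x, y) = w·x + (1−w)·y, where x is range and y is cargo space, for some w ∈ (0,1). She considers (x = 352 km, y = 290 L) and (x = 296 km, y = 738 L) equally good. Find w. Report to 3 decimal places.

w = 0.889

Indifference: w·352 + (1−w)·290 = w·296 + (1−w)·738.
w·(352−296) = (1−w)·(738−290), i.e. w·56 = (1−w)·448.
So w/(1−w) = 448/56 = 8.0000, giving w = 448/(56+448) = 0.889.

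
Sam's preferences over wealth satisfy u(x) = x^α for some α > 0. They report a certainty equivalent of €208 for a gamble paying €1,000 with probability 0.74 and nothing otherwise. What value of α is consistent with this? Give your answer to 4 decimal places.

Since u(0) = 0, the lottery's EU is 0.74·1000^α.
Equating: 208^α = 0.74·1000^α, i.e. 0.2080^α = 0.74.
Take logs: α = ln 0.74 / ln(208/1000) ≈ 0.191760.

α ≈ 0.1918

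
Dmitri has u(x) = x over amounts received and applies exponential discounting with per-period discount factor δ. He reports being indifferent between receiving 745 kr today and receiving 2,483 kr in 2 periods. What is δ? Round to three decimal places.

Equating discounted utilities: u(745) = δ^2·u(2483) ⇒ δ^2 = u(745)/u(2483).
With u(x) = x: δ^2 = 745/2483 = 0.30004.
So δ = 0.30004^(1/2) ≈ 0.548.

δ ≈ 0.548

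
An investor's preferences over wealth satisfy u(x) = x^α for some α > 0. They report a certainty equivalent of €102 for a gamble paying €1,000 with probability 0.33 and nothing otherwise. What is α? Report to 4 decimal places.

EU(lottery) = 0.33·1000^α + 0.67·0 = 0.33·1000^α.
Indifference: 102^α = 0.33·1000^α, so (102/1000)^α = 0.33.
Take logs: α = ln 0.33 / ln(102/1000) ≈ 0.485663.

α ≈ 0.4857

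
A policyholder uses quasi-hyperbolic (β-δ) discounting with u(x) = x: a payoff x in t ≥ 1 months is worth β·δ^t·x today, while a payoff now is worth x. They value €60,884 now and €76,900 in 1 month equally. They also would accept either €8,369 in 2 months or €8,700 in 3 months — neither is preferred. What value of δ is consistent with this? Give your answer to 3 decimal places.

δ ≈ 0.962

The second indifference involves only future payoffs, so β cancels: β·δ^2·8369 = β·δ^3·8700, giving δ = 8369/8700 = 0.96195.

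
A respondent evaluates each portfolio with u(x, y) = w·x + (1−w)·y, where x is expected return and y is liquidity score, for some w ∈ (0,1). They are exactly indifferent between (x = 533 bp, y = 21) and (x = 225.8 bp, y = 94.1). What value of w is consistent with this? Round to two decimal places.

u(533,21) = u(225.8,94.1) means w·533 + (1−w)·21 = w·225.8 + (1−w)·94.1.
w·(533−225.8) = (1−w)·(94.1−21), i.e. w·307.2 = (1−w)·73.1.
The marginal rate of substitution is 73.1/307.2, so w = 73.1/(307.2+73.1) = 0.19.

w = 0.19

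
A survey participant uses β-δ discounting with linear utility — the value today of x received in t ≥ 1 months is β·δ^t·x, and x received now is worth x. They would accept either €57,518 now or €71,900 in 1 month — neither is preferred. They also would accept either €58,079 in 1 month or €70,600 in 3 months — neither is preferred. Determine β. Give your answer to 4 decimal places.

β ≈ 0.8820

From the later pair, β·δ^1·58079 = β·δ^3·70600; dividing through, δ^2 = 58079/70600 = 0.82265, so δ = 0.90700.
Substituting δ into 57518 = β·δ·71900: β = 57518/(65213.289) ≈ 0.8820.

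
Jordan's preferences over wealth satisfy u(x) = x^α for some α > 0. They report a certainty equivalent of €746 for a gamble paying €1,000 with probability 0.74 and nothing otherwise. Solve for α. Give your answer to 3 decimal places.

α ≈ 1.028

Since u(0) = 0, the lottery's EU is 0.74·1000^α.
Equating: 746^α = 0.74·1000^α, i.e. 0.7460^α = 0.74.
α = ln(0.74) / ln(746/1000) = -0.301105/-0.293030 ≈ 1.028.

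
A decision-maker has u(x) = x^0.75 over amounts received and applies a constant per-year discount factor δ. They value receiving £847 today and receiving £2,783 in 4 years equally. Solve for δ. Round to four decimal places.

δ ≈ 0.8001

Indifference means u(847) = δ^4 · u(2783), so δ^4 = u(847)/u(2783).
With u(x) = x^0.75: δ^4 = 847^0.75/2783^0.75 = (847/2783)^0.75 = 0.40976.
So δ = 0.40976^(1/4) ≈ 0.8001.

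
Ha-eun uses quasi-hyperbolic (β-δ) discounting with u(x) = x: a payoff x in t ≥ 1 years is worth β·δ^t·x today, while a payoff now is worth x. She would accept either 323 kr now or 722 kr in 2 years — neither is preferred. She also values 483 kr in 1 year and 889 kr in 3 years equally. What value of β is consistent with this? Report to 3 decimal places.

β ≈ 0.823

From the later pair, β·δ^1·483 = β·δ^3·889; dividing through, δ^2 = 483/889 = 0.54331, so δ = 0.73709.
Substituting δ into 323 = β·δ^2·722: β = 323/(392.268) ≈ 0.823.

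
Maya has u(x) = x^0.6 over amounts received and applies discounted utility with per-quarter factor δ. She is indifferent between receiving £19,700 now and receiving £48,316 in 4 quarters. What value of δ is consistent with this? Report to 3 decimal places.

Equating discounted utilities: u(19700) = δ^4·u(48316) ⇒ δ^4 = u(19700)/u(48316).
Since u(x) = x^0.6, δ^4 = (19700/48316)^0.6 = 0.40773^0.6 = 0.58375.
So δ = 0.58375^(1/4) ≈ 0.874.

δ ≈ 0.874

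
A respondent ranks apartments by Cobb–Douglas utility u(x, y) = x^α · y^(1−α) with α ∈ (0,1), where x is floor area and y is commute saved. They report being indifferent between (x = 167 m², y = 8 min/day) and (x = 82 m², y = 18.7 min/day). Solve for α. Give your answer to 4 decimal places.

α ≈ 0.5442

Set the two utilities equal: 167^α·8^(1−α) = 82^α·18.7^(1−α).
Rearrange to (167/82)^α = (18.7/8)^(1−α) and take logs: α·0.7112746 = (1−α)·0.8490820.
Thus α·(1.5603566) = 0.8490820, so α = 0.8490820/1.5603566 ≈ 0.5442.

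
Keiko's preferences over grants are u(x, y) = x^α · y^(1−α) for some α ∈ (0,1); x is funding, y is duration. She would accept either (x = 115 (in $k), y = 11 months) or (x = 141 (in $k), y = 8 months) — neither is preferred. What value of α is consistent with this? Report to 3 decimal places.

Indifference: 115^α · 11^(1−α) = 141^α · 8^(1−α).
Taking logs: α·ln 115 + (1−α)·ln 11 = α·ln 141 + (1−α)·ln 8, i.e. α·-0.203828 = (1−α)·-0.318454.
With A = -0.203828 and B = -0.318454: α·A = (1−α)·B, so α = B/(A+B) = -0.318454/-0.522282 ≈ 0.610.

α ≈ 0.610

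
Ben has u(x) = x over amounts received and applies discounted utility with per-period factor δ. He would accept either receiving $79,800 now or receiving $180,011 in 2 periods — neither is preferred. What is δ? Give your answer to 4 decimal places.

δ ≈ 0.6658

Equating discounted utilities: u(79800) = δ^2·u(180011) ⇒ δ^2 = u(79800)/u(180011).
With u(x) = x: δ^2 = 79800/180011 = 0.44331.
So δ = 0.44331^(1/2) ≈ 0.6658.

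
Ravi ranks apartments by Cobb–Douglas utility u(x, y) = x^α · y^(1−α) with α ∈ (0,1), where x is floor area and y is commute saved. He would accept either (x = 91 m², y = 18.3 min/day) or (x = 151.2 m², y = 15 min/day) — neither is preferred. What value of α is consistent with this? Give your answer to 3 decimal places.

α ≈ 0.281

The Cobb–Douglas utilities coincide, so 91^α·18.3^(1−α) = 151.2^α·15^(1−α).
(91/151.2)^α = (15/18.3)^(1−α); take logs: α·ln(91/151.2) = (1−α)·ln(15/18.3), i.e. α·-0.507744 = (1−α)·-0.198851.
With A = -0.507744 and B = -0.198851: α·A = (1−α)·B, so α = B/(A+B) = -0.198851/-0.706595 ≈ 0.281.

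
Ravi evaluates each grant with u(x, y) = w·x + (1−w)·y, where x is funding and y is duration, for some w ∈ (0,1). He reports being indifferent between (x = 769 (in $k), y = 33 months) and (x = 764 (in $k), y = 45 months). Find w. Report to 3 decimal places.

Equating utilities: w·769 + (1−w)·33 = w·764 + (1−w)·45.
w·(769−764) = (1−w)·(45−33), i.e. w·5 = (1−w)·12.
Hence w = 12/(5+12) = 12/17 = 0.706.

w = 0.706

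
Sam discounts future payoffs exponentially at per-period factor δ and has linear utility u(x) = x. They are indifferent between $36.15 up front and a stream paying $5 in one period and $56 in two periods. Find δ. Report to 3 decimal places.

δ ≈ 0.760

The stream is worth 5δ + 56δ² today, so 5δ + 56δ² = 36.15.
Rearranged: 56δ² + 5δ − 36.15 = 0.
δ = (−5 + √(5² + 4·56·36.15)) / (2·56) = (−5 + √8122.60) / 112 ≈ 0.760.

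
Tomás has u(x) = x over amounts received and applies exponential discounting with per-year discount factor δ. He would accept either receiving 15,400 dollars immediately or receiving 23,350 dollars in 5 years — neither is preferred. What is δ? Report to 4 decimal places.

δ ≈ 0.9201

Equating discounted utilities: u(15400) = δ^5·u(23350) ⇒ δ^5 = u(15400)/u(23350).
With u(x) = x: δ^5 = 15400/23350 = 0.65953.
So δ = 0.65953^(1/5) ≈ 0.9201.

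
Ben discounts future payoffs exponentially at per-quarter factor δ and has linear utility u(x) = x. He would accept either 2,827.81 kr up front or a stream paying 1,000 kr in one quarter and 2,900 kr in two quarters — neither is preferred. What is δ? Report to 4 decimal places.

Equating present values: 2827.81 = 1000δ + 2900δ².
That is, 2900δ² + 1000δ − 2827.81 = 0, a quadratic in δ.
The positive root is δ = [−1000 + √(1000² + 4·2900·2827.81)] / (2·2900) = (−1000 + 5814.000)/5800 ≈ 0.8300.

δ ≈ 0.8300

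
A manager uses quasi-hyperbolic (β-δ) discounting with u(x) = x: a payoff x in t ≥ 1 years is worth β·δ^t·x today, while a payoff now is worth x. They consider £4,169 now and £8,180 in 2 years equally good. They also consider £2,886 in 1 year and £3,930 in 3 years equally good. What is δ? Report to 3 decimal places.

δ ≈ 0.857

The second indifference involves only future payoffs, so β cancels: β·δ^1·2886 = β·δ^3·3930, giving δ^2 = 2886/3930 = 0.73435, so δ = 0.85694.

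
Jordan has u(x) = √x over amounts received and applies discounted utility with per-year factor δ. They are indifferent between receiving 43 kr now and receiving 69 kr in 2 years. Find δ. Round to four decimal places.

δ ≈ 0.8885

Indifference means u(43) = δ^2 · u(69), so δ^2 = u(43)/u(69).
With u(x) = √x: δ^2 = √43/√69 = √(43/69) = 0.78942.
So δ = 0.78942^(1/2) ≈ 0.8885.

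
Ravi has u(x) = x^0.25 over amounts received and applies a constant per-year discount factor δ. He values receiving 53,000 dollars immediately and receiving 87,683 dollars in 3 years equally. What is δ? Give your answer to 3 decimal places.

The payoff in 3 years is discounted by δ^3, so u(53000) = δ^3·u(87683) and δ^3 = u(53000)/u(87683).
With u(x) = x^0.25: δ^3 = 53000^0.25/87683^0.25 = (53000/87683)^0.25 = 0.88174.
Hence δ = (0.88174)^(1/3) = 0.95891.

δ ≈ 0.959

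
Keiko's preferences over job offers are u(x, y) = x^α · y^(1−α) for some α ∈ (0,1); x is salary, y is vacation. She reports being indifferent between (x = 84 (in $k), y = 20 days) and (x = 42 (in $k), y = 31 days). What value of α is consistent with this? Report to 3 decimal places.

α ≈ 0.387

Indifference: 84^α · 20^(1−α) = 42^α · 31^(1−α).
(84/42)^α = (31/20)^(1−α); take logs: α·ln(84/42) = (1−α)·ln(31/20), i.e. α·0.693147 = (1−α)·0.438255.
So α/(1−α) = (0.438255)/(0.693147) = 0.632268, and α = 0.632268/1.632268 ≈ 0.387.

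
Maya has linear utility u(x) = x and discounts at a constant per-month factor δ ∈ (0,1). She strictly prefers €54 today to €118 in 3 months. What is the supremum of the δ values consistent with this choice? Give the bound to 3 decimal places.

The preference means 54 > δ^3·118.
So δ^3 < 54/118 = 0.45763; taking the cube root of both positive sides preserves the inequality.
δ < 0.45763^(1/3) = 0.771.

δ < 0.771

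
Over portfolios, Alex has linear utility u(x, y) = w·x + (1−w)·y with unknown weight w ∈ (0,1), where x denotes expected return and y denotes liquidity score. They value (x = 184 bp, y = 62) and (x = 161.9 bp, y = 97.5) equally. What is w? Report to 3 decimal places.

u(184,62) = u(161.9,97.5) means w·184 + (1−w)·62 = w·161.9 + (1−w)·97.5.
Collecting terms: w·22.1 = (1−w)·35.5.
The marginal rate of substitution is 35.5/22.1, so w = 35.5/(22.1+35.5) = 0.616.

w = 0.616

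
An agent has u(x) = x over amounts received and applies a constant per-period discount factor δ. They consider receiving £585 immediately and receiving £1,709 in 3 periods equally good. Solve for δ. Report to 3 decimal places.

The payoff in 3 periods is discounted by δ^3, so u(585) = δ^3·u(1709) and δ^3 = u(585)/u(1709).
With u(x) = x: δ^3 = 585/1709 = 0.34231.
Taking the cube root: δ = 0.34231^(1/3) ≈ 0.700.

δ ≈ 0.700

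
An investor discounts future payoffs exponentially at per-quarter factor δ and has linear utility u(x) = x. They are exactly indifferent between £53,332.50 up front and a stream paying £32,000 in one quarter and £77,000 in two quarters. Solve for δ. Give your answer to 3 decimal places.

δ ≈ 0.650

The stream is worth 32000δ + 77000δ² today, so 32000δ + 77000δ² = 53332.50.
So 77000δ² + 32000δ − 53332.50 = 0.
δ = (−32000 + √(32000² + 4·77000·53332.50)) / (2·77000) = (−32000 + √17450410000.00) / 154000 ≈ 0.650.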